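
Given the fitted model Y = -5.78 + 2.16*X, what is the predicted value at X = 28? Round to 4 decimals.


Plug X = 28 into Y = -5.78 + 2.16*X:
Y = -5.78 + 60.4800 = 54.7000.

54.7000


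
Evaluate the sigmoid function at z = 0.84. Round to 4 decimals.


First, exp(-0.8400) = 0.4317.
Then sigma(z) = 1/(1 + 0.4317) = 0.6985.

0.6985


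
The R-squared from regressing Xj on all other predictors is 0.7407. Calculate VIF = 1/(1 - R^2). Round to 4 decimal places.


Using VIF = 1/(1 - R^2_j):
1 - 0.7407 = 0.2593.
VIF = 3.8565.

3.8565


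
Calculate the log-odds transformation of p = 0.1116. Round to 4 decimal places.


Compute the odds: 0.1116/0.8884 = 0.1256.
Take the natural log: ln(0.1256) = -2.0745.

-2.0745


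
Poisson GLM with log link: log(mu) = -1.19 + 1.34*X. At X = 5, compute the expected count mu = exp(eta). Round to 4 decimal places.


Compute eta = -1.19 + 1.34 * 5 = 5.5100.
Apply inverse link: mu = e^5.5100 = 247.1511.

247.1511


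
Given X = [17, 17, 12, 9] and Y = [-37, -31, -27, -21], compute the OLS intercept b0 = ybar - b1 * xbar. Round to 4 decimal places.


Compute b1 = -1.5829 from the OLS formula.
With xbar = 13.7500 and ybar = -29.0000, the intercept is:
b0 = -29.0000 - -1.5829 * 13.7500 = -7.2353.

-7.2353


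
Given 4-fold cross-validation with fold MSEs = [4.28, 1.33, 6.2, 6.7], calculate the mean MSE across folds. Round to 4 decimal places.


Total MSE across folds = 18.5100.
CV-MSE = 18.5100/4 = 4.6275.

4.6275


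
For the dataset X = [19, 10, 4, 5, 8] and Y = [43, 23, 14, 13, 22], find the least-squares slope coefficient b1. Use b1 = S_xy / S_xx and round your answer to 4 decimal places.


The sample means are xbar = 9.2000 and ybar = 23.0000.
Compute S_xx = 142.8000 and S_xy = 286.0000.
Slope b1 = S_xy / S_xx = 286.0000 / 142.8000 = 2.0028.

2.0028


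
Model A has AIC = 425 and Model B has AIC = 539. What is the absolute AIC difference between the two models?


|AIC_A - AIC_B| = |425 - 539| = 114.
Model A is preferred (lower AIC).

114


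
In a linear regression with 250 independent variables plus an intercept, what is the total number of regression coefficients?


Total coefficients = number of predictors + 1 (for the intercept).
= 250 + 1 = 251.

251


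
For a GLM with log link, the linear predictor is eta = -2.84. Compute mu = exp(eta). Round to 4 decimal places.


The inverse log link gives:
mu = exp(-2.84) = 0.0584.

0.0584


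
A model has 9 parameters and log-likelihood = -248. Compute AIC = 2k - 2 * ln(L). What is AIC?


Compute:
2k = 2*9 = 18.
-2*loglik = -2*(-248) = 496.
AIC = 18 + 496 = 514.

514


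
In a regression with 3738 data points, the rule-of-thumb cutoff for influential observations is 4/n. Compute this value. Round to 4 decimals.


Cook's distance cutoff = 4/n = 4/3738.
= 0.0011.

0.0011


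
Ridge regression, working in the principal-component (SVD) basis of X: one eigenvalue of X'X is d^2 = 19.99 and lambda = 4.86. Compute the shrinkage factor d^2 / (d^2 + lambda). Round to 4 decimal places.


Compute the denominator: 19.99 + 4.86 = 24.8500.
Shrinkage factor = 19.99 / 24.8500 = 0.8044.

0.8044


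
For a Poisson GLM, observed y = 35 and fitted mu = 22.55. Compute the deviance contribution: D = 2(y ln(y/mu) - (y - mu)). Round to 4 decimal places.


Compute y*ln(y/mu) = 35*ln(35/22.55) = 35*0.439613 = 15.386455.
y - mu = 12.45.
D = 2*(15.386455 - (12.45)) = 5.872910, which rounds to 5.8729.

5.8729


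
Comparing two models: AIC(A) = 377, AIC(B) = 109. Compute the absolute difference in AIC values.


|AIC_A - AIC_B| = |377 - 109| = 268.
Model B is preferred (lower AIC).

268


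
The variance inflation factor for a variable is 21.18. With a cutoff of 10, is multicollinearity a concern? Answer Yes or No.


Check: VIF = 21.18 vs threshold = 10.
Since 21.18 >= 10, the answer is Yes.

Yes


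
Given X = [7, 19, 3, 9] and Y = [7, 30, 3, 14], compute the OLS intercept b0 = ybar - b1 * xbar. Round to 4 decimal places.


Compute b1 = 1.7338 from the OLS formula.
With xbar = 9.5000 and ybar = 13.5000, the intercept is:
b0 = 13.5000 - 1.7338 * 9.5000 = -2.9712.

-2.9712


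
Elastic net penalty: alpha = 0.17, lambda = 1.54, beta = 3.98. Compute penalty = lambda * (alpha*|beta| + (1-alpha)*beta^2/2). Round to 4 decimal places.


alpha * |beta| = 0.17 * 3.98 = 0.6766.
(1-alpha) * beta^2/2 = 0.83 * 15.8404/2 = 6.5738.
Total = 1.54 * (0.6766 + 6.5738) = 11.1656.

11.1656


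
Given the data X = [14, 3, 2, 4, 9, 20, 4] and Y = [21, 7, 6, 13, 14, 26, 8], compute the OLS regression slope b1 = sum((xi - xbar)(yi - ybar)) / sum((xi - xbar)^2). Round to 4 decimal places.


Calculate xbar = 8.0000, ybar = 13.5714.
S_xx = 274.0000, S_xy = 297.0000.
Using b1 = S_xy / S_xx = 297.0000 / 274.0000, we get b1 = 1.0839.

1.0839


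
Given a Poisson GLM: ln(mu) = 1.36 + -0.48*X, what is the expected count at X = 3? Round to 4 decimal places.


Compute eta = 1.36 + -0.48 * 3 = -0.0800.
Apply inverse link: mu = e^-0.0800 = 0.9231.

0.9231


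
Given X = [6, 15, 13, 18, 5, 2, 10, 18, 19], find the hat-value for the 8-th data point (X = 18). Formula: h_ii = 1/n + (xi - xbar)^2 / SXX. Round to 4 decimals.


Compute xbar = 11.7778 with n = 9 observations.
SXX = 319.5556.
Leverage = 1/9 + (18 - 11.7778)^2/319.5556 = 0.2323.

0.2323


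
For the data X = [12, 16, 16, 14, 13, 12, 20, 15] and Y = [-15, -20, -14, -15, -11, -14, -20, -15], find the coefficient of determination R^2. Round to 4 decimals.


Fit the OLS line: b0 = -3.2828, b1 = -0.8283.
SSres = 32.0404.
SStot = 66.0000.
R^2 = 1 - 32.0404/66.0000 = 0.5145.

0.5145


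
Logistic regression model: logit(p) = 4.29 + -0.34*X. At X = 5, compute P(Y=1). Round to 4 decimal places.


z = 4.29 + -0.34 * 5 = 2.5900.
Sigmoid: P = 1 / (1 + exp(-2.5900)) = 0.9302.

0.9302


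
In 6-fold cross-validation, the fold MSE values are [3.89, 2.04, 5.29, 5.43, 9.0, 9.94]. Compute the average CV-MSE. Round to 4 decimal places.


Sum of fold MSEs = 35.5900.
Average = 35.5900 / 6 = 5.9317.

5.9317


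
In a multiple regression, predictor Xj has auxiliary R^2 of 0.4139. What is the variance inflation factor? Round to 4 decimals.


Denominator: 1 - 0.4139 = 0.5861.
VIF = 1 / 0.5861 = 1.7062.

1.7062


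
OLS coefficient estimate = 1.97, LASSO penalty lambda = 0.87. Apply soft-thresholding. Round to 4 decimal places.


Absolute value: |1.97| = 1.97.
Compare to lambda = 0.87.
Since |beta| > lambda, coefficient = sign(beta)*(|beta| - lambda) = 1.1000.

1.1000


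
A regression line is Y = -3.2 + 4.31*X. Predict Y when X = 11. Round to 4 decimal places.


Substitute X = 11 into the equation:
Y = -3.2 + 4.31 * 11 = -3.2 + 47.4100 = 44.2100.

44.2100


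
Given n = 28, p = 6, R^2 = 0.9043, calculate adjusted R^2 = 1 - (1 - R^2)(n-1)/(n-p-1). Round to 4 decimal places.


Using the formula:
(1 - 0.9043) = 0.0957.
Multiply by 27/21: 0.0957 * 27 = 2.5839, then 2.5839 / 21 = 0.1230.
Adj R^2 = 1 - 0.1230 = 0.8770.

0.8770


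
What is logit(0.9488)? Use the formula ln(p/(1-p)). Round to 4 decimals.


1 - p = 0.0512.
p/(1-p) = 18.5313.
logit = ln(18.5313) = 2.9195.

2.9195


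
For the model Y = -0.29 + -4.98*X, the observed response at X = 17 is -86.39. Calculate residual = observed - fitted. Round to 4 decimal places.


Predicted = -0.29 + -4.98 * 17 = -84.9500.
Residual = -86.39 - -84.9500 = -1.4400.

-1.4400


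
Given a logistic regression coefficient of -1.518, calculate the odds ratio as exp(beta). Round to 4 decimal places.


Odds ratio = exp(beta) = exp(-1.518).
= 0.2191.

0.2191


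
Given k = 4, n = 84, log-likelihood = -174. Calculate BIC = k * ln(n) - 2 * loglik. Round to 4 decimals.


k * ln(n) = 4 * ln(84) = 4 * 4.430817 = 17.723268.
-2 * loglik = -2 * (-174) = 348.
BIC = 17.723268 + 348 = 365.723268, which rounds to 365.7233.

365.7233


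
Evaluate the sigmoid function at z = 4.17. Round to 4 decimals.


Compute exp(-4.1700) = 0.0155.
Sigmoid = 1 / (1 + 0.0155) = 1 / 1.0155 = 0.9848.

0.9848


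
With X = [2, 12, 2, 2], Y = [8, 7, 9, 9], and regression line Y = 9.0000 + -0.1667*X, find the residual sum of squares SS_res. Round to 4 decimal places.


Predicted values from Y = 9.0000 + -0.1667*X.
Residuals: [-0.6666, 0.0004, 0.3334, 0.3334].
SSres = 0.6667.

0.6667


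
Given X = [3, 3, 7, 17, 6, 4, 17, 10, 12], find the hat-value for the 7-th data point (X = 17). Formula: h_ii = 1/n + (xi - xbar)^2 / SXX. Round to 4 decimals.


Mean of X: xbar = 8.7778.
SXX = 247.5556.
For X = 17: h = 1/9 + (17 - 8.7778)^2/247.5556 = 0.3842.

0.3842


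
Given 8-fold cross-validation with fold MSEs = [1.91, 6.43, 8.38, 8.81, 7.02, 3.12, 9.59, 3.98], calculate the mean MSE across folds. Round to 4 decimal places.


Total MSE across folds = 49.2400.
CV-MSE = 49.2400/8 = 6.1550.

6.1550


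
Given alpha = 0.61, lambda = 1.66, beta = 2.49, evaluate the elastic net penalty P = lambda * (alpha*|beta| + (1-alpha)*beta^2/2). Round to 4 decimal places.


Compute:
L1 = 0.61 * 2.49 = 1.5189.
L2 = 0.39 * 2.49^2 / 2 = 1.2090.
Penalty = 1.66 * (1.5189 + 1.2090) = 4.5283.

4.5283


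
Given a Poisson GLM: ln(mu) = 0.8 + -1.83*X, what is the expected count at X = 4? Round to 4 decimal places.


Linear predictor: eta = 0.8 + (-1.83)(4) = -6.5200.
Expected count: mu = exp(-6.5200) = 0.0015.

0.0015


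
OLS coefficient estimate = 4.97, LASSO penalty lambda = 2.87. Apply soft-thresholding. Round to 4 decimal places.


|beta_OLS| = 4.97.
lambda = 2.87.
Since |beta| > lambda, coefficient = sign(beta)*(|beta| - lambda) = 2.1000.
Result = 2.1000.

2.1000


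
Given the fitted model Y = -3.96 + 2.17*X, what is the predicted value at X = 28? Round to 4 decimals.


Substitute X = 28 into the equation:
Y = -3.96 + 2.17 * 28 = -3.96 + 60.7600 = 56.8000.

56.8000


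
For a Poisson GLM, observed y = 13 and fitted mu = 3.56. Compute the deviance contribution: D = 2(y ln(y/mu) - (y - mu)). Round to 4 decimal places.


First: ln(13/3.56) = 1.295189.
Then: 13 * 1.295189 = 16.837457.
y - mu = 13 - 3.56 = 9.44.
D = 2(16.837457 - 9.44) = 14.794914, which rounds to 14.7949.

14.7949


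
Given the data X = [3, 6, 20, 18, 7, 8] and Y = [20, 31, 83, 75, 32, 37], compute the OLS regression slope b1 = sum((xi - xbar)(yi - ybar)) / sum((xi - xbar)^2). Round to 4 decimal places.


The sample means are xbar = 10.3333 and ybar = 46.3333.
Compute S_xx = 241.3333 and S_xy = 903.3333.
Slope b1 = S_xy / S_xx = 903.3333 / 241.3333 = 3.7431.

3.7431


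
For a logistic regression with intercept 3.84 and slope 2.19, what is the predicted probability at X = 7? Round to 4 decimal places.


Compute z = 3.84 + (2.19)(7) = 19.1700.
exp(-z) = 0.0000.
P = 1/(1 + 0.0000) = 1.0000.

1.0000


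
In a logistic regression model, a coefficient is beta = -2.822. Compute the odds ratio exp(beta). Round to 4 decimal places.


The odds ratio is computed as:
OR = e^(-2.822) = 0.0595.

0.0595


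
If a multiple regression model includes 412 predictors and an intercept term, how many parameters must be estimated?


Total coefficients = number of predictors + 1 (for the intercept).
= 412 + 1 = 413.

413


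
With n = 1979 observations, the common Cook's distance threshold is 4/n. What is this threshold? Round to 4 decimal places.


The threshold is 4/n.
4/1979 = 0.0020.

0.0020


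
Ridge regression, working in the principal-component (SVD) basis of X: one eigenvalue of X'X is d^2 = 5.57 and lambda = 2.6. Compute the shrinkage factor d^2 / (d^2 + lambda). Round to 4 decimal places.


Denominator = d^2 + lambda = 5.57 + 2.6 = 8.1700.
Shrinkage = 5.57 / 8.1700 = 0.6818.

0.6818


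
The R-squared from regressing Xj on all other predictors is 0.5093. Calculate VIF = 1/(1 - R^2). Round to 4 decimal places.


Using VIF = 1/(1 - R^2_j):
1 - 0.5093 = 0.4907.
VIF = 2.0379.

2.0379


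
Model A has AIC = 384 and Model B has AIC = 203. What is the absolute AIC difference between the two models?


|AIC_A - AIC_B| = |384 - 203| = 181.
Model B is preferred (lower AIC).

181


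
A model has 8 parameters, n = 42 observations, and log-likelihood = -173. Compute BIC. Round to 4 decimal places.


k * ln(n) = 8 * ln(42) = 8 * 3.737670 = 29.901360.
-2 * loglik = -2 * (-173) = 346.
BIC = 29.901360 + 346 = 375.901360, which rounds to 375.9014.

375.9014


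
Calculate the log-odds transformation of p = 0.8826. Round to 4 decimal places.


Compute the odds: 0.8826/0.1174 = 7.5179.
Take the natural log: ln(7.5179) = 2.0173.

2.0173


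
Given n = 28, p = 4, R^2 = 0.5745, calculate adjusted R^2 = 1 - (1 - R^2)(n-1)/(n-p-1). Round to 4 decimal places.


Adjusted R^2 = 1 - (1 - R^2) * (n-1)/(n-p-1).
(1 - R^2) = 0.4255.
(n-1)/(n-p-1) = 27/23.
(1 - R^2) * (n-1) = 0.4255 * 27 = 11.4885.
Divide by (n-p-1): 11.4885 / 23 = 0.4995.
Adj R^2 = 1 - 0.4995 = 0.5005.

0.5005


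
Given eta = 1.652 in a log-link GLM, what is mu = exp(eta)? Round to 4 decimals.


Apply the inverse link:
mu = e^1.652 = 5.2174.

5.2174


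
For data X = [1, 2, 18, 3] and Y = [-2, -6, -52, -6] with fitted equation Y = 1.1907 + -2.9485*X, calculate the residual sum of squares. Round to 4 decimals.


Compute predicted values, then residuals = yi - yhat_i.
Residuals: [-0.2422, -1.2937, -0.1177, 1.6548].
SSres = sum(residual^2) = 4.4845.

4.4845


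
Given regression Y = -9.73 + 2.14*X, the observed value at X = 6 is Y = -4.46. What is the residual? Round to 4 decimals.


Predicted = -9.73 + 2.14 * 6 = 3.1100.
Residual = -4.46 - 3.1100 = -7.5700.

-7.5700


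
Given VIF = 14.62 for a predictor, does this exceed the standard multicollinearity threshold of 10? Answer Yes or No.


Check: VIF = 14.62 vs threshold = 10.
Since 14.62 >= 10, the answer is Yes.

Yes


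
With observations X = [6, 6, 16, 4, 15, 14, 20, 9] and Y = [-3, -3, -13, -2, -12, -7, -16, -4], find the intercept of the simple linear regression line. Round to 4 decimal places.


Compute b1 = -0.9036 from the OLS formula.
With xbar = 11.2500 and ybar = -7.5000, the intercept is:
b0 = -7.5000 - -0.9036 * 11.2500 = 2.6660.

2.6660


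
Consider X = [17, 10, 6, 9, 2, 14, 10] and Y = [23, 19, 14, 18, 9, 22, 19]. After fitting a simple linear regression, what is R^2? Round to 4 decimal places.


The fitted line is Y = 8.4676 + 0.9519*X.
SSres = 7.6631, SStot = 139.4286.
R^2 = 1 - SSres/SStot = 0.9450.

0.9450


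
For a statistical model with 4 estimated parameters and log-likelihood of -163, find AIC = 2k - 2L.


AIC = 2*4 - 2*(-163).
= 8 + 326 = 334.

334


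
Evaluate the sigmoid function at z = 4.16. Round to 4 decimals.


Compute exp(-4.1600) = 0.0156.
Sigmoid = 1 / (1 + 0.0156) = 1 / 1.0156 = 0.9846.

0.9846


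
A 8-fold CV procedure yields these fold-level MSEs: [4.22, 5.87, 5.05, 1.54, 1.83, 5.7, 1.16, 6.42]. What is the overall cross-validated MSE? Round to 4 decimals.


Total MSE across folds = 31.7900.
CV-MSE = 31.7900/8 = 3.9738.

3.9738


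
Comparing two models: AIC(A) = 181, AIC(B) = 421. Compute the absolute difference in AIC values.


|AIC_A - AIC_B| = |181 - 421| = 240.
Model A is preferred (lower AIC).

240


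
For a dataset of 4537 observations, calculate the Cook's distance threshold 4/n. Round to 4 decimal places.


Using the rule of thumb:
Threshold = 4 / 4537 = 0.0009.

0.0009


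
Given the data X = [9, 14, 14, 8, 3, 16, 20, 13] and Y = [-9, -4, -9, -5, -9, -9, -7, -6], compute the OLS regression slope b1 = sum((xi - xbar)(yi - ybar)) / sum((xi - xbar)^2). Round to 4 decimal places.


First compute the means: xbar = 12.1250, ybar = -7.2500.
Then S_xx = sum((xi - xbar)^2) = 194.8750.
S_xy = sum((xi - xbar)(yi - ybar)) = 11.2500.
b1 = S_xy / S_xx = 11.2500 / 194.8750 = 0.0577.

0.0577


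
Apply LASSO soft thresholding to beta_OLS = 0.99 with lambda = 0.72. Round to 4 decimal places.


Absolute value: |0.99| = 0.99.
Compare to lambda = 0.72.
Since |beta| > lambda, coefficient = sign(beta)*(|beta| - lambda) = 0.2700.

0.2700


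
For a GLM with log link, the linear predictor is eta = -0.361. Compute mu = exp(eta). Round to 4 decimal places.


Apply the inverse link:
mu = e^-0.361 = 0.6970.

0.6970


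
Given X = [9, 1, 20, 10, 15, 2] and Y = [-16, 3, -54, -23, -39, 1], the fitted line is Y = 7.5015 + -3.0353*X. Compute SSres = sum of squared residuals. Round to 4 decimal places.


For each point, residual = actual - predicted.
Residuals: [3.8162, -1.4662, -0.7955, -0.1485, -0.9720, -0.4309].
Sum of squared residuals = 18.4985.

18.4985


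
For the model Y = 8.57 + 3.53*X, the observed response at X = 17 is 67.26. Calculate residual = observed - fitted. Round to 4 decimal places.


Compute yhat = 8.57 + (3.53)(17) = 68.5800.
Residual = actual - predicted = 67.26 - 68.5800 = -1.3200.

-1.3200


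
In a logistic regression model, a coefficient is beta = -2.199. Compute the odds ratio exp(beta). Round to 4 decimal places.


The odds ratio is computed as:
OR = e^(-2.199) = 0.1109.

0.1109


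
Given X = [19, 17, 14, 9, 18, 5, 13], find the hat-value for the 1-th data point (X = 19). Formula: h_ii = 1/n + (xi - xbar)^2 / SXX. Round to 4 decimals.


Compute xbar = 13.5714 with n = 7 observations.
SXX = 155.7143.
Leverage = 1/7 + (19 - 13.5714)^2/155.7143 = 0.3321.

0.3321


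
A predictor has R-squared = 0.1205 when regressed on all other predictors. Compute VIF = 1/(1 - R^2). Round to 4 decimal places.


Denominator: 1 - 0.1205 = 0.8795.
VIF = 1 / 0.8795 = 1.1370.

1.1370


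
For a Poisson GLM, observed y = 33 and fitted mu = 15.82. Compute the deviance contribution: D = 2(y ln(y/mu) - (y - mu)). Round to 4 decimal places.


First: ln(33/15.82) = 0.735233.
Then: 33 * 0.735233 = 24.262689.
y - mu = 33 - 15.82 = 17.18.
D = 2(24.262689 - 17.18) = 14.165378, which rounds to 14.1654.

14.1654


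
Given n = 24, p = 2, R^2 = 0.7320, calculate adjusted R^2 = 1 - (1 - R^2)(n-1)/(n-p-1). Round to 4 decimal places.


Adjusted R^2 = 1 - (1 - R^2) * (n-1)/(n-p-1).
(1 - R^2) = 0.2680.
(n-1)/(n-p-1) = 23/21.
(1 - R^2) * (n-1) = 0.2680 * 23 = 6.1640.
Divide by (n-p-1): 6.1640 / 21 = 0.2935.
Adj R^2 = 1 - 0.2935 = 0.7065.

0.7065


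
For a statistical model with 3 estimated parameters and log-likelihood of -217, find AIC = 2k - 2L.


Compute:
2k = 2*3 = 6.
-2*loglik = -2*(-217) = 434.
AIC = 6 + 434 = 440.

440


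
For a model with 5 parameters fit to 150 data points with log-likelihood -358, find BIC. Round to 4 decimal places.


Compute k*ln(n) = 5*ln(150) = 5*5.010635 = 25.053175.
Then -2*loglik = 716.
BIC = 25.053175 + 716 = 741.053175, which rounds to 741.0532.

741.0532


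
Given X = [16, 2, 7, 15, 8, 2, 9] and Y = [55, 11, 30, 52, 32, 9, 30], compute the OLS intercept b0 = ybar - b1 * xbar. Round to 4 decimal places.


First find the slope: b1 = 3.1777.
Means: xbar = 8.4286, ybar = 31.2857.
b0 = ybar - b1 * xbar = 31.2857 - 3.1777 * 8.4286 = 4.5023.

4.5023


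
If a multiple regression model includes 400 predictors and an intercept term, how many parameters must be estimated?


Total coefficients = number of predictors + 1 (for the intercept).
= 400 + 1 = 401.

401


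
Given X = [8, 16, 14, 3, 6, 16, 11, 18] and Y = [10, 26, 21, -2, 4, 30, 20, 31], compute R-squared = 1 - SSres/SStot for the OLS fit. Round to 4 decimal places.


The fitted line is Y = -8.2059 + 2.2353*X.
SSres = 28.7059, SStot = 1048.0000.
R^2 = 1 - SSres/SStot = 0.9726.

0.9726


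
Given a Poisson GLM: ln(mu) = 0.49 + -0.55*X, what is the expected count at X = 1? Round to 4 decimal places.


Linear predictor: eta = 0.49 + (-0.55)(1) = -0.0600.
Expected count: mu = exp(-0.0600) = 0.9418.

0.9418


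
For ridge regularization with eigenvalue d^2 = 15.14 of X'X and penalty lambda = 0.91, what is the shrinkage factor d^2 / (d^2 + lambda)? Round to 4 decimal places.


d^2 + lambda = 15.14 + 0.91 = 16.0500.
Shrinkage factor = 15.14/16.0500 = 0.9433.

0.9433


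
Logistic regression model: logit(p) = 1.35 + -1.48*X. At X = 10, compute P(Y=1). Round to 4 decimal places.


z = 1.35 + -1.48 * 10 = -13.4500.
Sigmoid: P = 1 / (1 + exp(13.4500)) = 0.0000.

0.0000


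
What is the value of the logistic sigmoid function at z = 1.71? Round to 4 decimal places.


First, exp(-1.7100) = 0.1809.
Then sigma(z) = 1/(1 + 0.1809) = 0.8468.

0.8468


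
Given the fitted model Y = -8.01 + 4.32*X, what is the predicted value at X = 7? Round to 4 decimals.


Predicted value:
Y = -8.01 + (4.32)(7) = -8.01 + 30.2400 = 22.2300.

22.2300


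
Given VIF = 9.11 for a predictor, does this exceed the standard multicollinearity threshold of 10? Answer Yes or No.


Check: VIF = 9.11 vs threshold = 10.
Since 9.11 < 10, the answer is No.

No


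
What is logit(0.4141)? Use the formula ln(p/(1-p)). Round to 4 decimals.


The odds are p/(1-p) = 0.4141 / 0.5859 = 0.7068.
logit(p) = ln(0.7068) = -0.3470.

-0.3470


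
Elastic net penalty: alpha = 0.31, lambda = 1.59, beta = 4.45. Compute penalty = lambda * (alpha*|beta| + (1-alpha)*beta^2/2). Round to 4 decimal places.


alpha * |beta| = 0.31 * 4.45 = 1.3795.
(1-alpha) * beta^2/2 = 0.69 * 19.8025/2 = 6.8319.
Total = 1.59 * (1.3795 + 6.8319) = 13.0561.

13.0561


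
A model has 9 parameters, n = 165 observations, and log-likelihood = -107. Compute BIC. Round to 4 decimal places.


k * ln(n) = 9 * ln(165) = 9 * 5.105945 = 45.953505.
-2 * loglik = -2 * (-107) = 214.
BIC = 45.953505 + 214 = 259.953505, which rounds to 259.9535.

259.9535


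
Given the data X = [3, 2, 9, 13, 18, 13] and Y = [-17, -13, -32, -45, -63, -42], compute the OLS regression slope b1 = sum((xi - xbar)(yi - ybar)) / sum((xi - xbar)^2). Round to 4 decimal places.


First compute the means: xbar = 9.6667, ybar = -35.3333.
Then S_xx = sum((xi - xbar)^2) = 195.3333.
S_xy = sum((xi - xbar)(yi - ybar)) = -580.6667.
b1 = S_xy / S_xx = -580.6667 / 195.3333 = -2.9727.

-2.9727


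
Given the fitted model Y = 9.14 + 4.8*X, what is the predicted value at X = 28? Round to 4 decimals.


Substitute X = 28 into the equation:
Y = 9.14 + 4.8 * 28 = 9.14 + 134.4000 = 143.5400.

143.5400


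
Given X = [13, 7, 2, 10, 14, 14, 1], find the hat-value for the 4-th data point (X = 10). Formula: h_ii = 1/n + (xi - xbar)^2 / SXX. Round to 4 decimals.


n = 7, xbar = 8.7143.
SXX = sum((xi - xbar)^2) = 183.4286.
h = 1/7 + (10 - 8.7143)^2 / 183.4286 = 0.1519.

0.1519


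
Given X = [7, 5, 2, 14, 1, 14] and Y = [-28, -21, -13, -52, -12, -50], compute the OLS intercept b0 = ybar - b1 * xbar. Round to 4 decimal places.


Compute b1 = -3.1054 from the OLS formula.
With xbar = 7.1667 and ybar = -29.3333, the intercept is:
b0 = -29.3333 - -3.1054 * 7.1667 = -7.0778.

-7.0778


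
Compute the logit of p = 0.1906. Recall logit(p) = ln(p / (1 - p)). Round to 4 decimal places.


1 - p = 0.8094.
p/(1-p) = 0.2355.
logit = ln(0.2355) = -1.4461.

-1.4461


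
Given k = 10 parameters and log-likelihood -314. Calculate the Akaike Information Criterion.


Compute:
2k = 2*10 = 20.
-2*loglik = -2*(-314) = 628.
AIC = 20 + 628 = 648.

648


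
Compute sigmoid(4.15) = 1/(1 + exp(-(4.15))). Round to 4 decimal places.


exp(-4.1500) = 0.0158.
1 + exp(-z) = 1.0158.
sigmoid = 1/1.0158 = 0.9845.

0.9845


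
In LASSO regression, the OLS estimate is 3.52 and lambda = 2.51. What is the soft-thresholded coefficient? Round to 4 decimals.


Check: |3.52| = 3.52 vs lambda = 2.51.
Since |beta| > lambda, coefficient = sign(beta)*(|beta| - lambda) = 1.0100.
Soft-thresholded coefficient = 1.0100.

1.0100


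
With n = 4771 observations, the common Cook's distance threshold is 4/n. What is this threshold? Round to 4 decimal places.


Using the rule of thumb:
Threshold = 4 / 4771 = 0.0008.

0.0008


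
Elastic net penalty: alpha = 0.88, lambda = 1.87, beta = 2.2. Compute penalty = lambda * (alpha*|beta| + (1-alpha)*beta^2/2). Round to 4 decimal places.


Compute:
L1 = 0.88 * 2.2 = 1.9360.
L2 = 0.12 * 2.2^2 / 2 = 0.2904.
Penalty = 1.87 * (1.9360 + 0.2904) = 4.1634.

4.1634


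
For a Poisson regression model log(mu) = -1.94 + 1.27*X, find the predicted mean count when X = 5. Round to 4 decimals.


Linear predictor: eta = -1.94 + (1.27)(5) = 4.4100.
Expected count: mu = exp(4.4100) = 82.2695.

82.2695


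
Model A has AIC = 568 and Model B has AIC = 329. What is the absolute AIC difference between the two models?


Absolute difference = |568 - 329| = 239.
The model with lower AIC (B) is preferred.

239


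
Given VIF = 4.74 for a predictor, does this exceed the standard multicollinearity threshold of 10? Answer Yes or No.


Compare VIF = 4.74 to the threshold of 10.
4.74 < 10, so the answer is No.

No


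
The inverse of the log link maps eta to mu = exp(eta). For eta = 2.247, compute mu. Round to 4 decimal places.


mu = exp(eta) = exp(2.247).
= 9.4593.

9.4593


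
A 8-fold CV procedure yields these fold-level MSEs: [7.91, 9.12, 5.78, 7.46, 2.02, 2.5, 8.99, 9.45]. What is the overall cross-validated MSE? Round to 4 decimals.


Total MSE across folds = 53.2300.
CV-MSE = 53.2300/8 = 6.6538.

6.6538


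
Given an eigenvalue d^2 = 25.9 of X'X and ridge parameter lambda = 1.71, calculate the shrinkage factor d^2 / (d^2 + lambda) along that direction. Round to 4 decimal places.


d^2 + lambda = 25.9 + 1.71 = 27.6100.
Shrinkage factor = 25.9/27.6100 = 0.9381.

0.9381


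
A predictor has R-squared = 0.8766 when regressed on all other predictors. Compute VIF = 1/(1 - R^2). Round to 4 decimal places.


VIF = 1 / (1 - 0.8766).
= 1 / 0.1234 = 8.1037.

8.1037


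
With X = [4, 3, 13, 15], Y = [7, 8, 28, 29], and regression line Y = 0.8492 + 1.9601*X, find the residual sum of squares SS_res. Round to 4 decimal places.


Predicted values from Y = 0.8492 + 1.9601*X.
Residuals: [-1.6896, 1.2705, 1.6695, -1.2507].
SSres = 8.8204.

8.8204


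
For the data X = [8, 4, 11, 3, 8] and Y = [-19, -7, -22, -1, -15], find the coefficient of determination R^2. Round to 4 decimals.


After computing the OLS fit (b0=4.6449, b1=-2.5654):
SSres = 19.1168, SStot = 300.8000.
R^2 = 1 - 19.1168/300.8000 = 0.9364.

0.9364


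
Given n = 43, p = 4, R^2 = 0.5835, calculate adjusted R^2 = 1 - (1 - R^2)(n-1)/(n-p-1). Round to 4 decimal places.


Using the formula:
(1 - 0.5835) = 0.4165.
Multiply by 42/38: 0.4165 * 42 = 17.4930, then 17.4930 / 38 = 0.4603.
Adj R^2 = 1 - 0.4603 = 0.5397.

0.5397


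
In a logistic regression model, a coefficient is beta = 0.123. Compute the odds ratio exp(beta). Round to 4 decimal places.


exp(0.123) = 1.1309.
So the odds ratio is 1.1309.

1.1309


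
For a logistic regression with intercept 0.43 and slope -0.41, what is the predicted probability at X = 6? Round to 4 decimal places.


Linear predictor: z = 0.43 + -0.41 * 6 = -2.0300.
P = 1/(1 + exp(2.0300)) = 1/(1 + 7.6141) = 0.1161.

0.1161


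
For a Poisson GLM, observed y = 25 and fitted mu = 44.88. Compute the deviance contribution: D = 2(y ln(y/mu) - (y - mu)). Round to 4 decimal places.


First: ln(25/44.88) = -0.585116.
Then: 25 * -0.585116 = -14.627900.
y - mu = 25 - 44.88 = -19.88.
D = 2(-14.627900 - -19.88) = 10.504200, which rounds to 10.5042.

10.5042


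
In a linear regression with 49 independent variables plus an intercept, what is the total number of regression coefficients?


Each predictor gets one coefficient, plus one intercept.
Total parameters = 49 + 1 = 50.

50


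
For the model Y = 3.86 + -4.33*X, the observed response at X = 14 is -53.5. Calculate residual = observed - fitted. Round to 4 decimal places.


Compute yhat = 3.86 + (-4.33)(14) = -56.7600.
Residual = actual - predicted = -53.5 - -56.7600 = 3.2600.

3.2600


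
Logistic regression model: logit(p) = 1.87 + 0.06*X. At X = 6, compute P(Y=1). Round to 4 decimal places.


Compute z = 1.87 + (0.06)(6) = 2.2300.
exp(-z) = 0.1075.
P = 1/(1 + 0.1075) = 0.9029.

0.9029


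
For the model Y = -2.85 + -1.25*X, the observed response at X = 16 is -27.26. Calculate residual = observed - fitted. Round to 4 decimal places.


Compute yhat = -2.85 + (-1.25)(16) = -22.8500.
Residual = actual - predicted = -27.26 - -22.8500 = -4.4100.

-4.4100


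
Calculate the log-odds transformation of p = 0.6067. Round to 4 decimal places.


Compute the odds: 0.6067/0.3933 = 1.5426.
Take the natural log: ln(1.5426) = 0.4335.

0.4335


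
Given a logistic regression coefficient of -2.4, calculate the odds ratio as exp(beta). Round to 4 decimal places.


Odds ratio = exp(beta) = exp(-2.4).
= 0.0907.

0.0907


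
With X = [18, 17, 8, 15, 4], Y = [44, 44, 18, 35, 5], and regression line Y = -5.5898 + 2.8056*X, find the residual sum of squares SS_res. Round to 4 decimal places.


Compute predicted values, then residuals = yi - yhat_i.
Residuals: [-0.9110, 1.8946, 1.1450, -1.4942, -0.6326].
SSres = sum(residual^2) = 8.3633.

8.3633


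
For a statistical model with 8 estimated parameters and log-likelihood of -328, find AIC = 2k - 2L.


AIC = 2k - 2*loglik = 2(8) - 2(-328).
= 16 + 656 = 672.

672


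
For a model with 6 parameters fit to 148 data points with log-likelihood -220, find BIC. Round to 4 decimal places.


ln(148) = 4.997212.
k * ln(n) = 6 * 4.997212 = 29.983272.
-2L = 440.
BIC = 29.983272 + 440 = 469.983272, which rounds to 469.9833.

469.9833


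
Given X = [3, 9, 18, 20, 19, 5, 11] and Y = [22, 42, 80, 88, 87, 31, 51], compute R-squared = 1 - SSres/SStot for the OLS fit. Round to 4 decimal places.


Fit the OLS line: b0 = 9.2067, b1 = 3.9594.
SSres = 22.9535.
SStot = 4551.4286.
R^2 = 1 - 22.9535/4551.4286 = 0.9950.

0.9950


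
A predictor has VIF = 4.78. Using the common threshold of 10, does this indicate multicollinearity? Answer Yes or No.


Check: VIF = 4.78 vs threshold = 10.
Since 4.78 < 10, the answer is No.

No


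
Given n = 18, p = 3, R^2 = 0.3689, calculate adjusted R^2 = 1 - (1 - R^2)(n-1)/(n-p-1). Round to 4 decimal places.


Plug in: Adj R^2 = 1 - (1 - 0.3689) * 17/14.
= 1 - 0.6311 * 17/14
= 1 - 10.7287 / 14
= 1 - 0.7663 = 0.2337.

0.2337


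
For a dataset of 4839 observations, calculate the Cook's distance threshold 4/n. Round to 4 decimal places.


The threshold is 4/n.
4/4839 = 0.0008.

0.0008


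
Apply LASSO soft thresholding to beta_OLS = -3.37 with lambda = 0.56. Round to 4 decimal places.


|beta_OLS| = 3.37.
lambda = 0.56.
Since |beta| > lambda, coefficient = sign(beta)*(|beta| - lambda) = -2.8100.
Result = -2.8100.

-2.8100


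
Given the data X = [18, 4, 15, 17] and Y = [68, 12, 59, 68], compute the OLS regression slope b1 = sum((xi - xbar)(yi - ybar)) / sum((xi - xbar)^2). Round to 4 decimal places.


First compute the means: xbar = 13.5000, ybar = 51.7500.
Then S_xx = sum((xi - xbar)^2) = 125.0000.
S_xy = sum((xi - xbar)(yi - ybar)) = 518.5000.
b1 = S_xy / S_xx = 518.5000 / 125.0000 = 4.1480.

4.1480


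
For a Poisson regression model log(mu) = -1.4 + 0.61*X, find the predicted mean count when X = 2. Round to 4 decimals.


Linear predictor: eta = -1.4 + (0.61)(2) = -0.1800.
Expected count: mu = exp(-0.1800) = 0.8353.

0.8353


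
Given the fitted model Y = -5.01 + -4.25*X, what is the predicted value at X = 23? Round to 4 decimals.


Substitute X = 23 into the equation:
Y = -5.01 + -4.25 * 23 = -5.01 + -97.7500 = -102.7600.

-102.7600


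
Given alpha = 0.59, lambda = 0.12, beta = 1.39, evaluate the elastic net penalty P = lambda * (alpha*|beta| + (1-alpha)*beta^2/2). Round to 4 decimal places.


L1 component = 0.59 * |1.39| = 0.8201.
L2 component = 0.41 * 1.39^2 / 2 = 0.3961.
Penalty = 0.12 * (0.8201 + 0.3961) = 0.12 * 1.2162 = 0.1459.

0.1459


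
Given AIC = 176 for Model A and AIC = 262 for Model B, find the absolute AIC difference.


|AIC_A - AIC_B| = |176 - 262| = 86.
Model A is preferred (lower AIC).

86


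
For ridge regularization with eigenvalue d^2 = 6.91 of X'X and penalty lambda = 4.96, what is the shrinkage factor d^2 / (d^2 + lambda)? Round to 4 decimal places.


Denominator = d^2 + lambda = 6.91 + 4.96 = 11.8700.
Shrinkage = 6.91 / 11.8700 = 0.5821.

0.5821


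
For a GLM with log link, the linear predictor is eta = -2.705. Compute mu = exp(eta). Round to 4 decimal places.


The inverse log link gives:
mu = exp(-2.705) = 0.0669.

0.0669


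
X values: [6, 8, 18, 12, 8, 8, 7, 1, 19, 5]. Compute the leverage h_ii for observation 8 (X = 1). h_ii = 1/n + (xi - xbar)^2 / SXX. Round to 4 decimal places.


Compute xbar = 9.2000 with n = 10 observations.
SXX = 285.6000.
Leverage = 1/10 + (1 - 9.2000)^2/285.6000 = 0.3354.

0.3354


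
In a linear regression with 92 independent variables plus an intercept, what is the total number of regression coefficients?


Including the intercept, the model has 92 predictor coefficients + 1 intercept.
Total = 93.

93


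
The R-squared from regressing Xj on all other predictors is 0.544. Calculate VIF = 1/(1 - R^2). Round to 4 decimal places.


Using VIF = 1/(1 - R^2_j):
1 - 0.544 = 0.456.
VIF = 2.1930.

2.1930


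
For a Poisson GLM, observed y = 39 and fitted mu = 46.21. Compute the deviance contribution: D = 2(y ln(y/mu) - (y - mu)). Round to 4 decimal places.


y/mu = 39/46.21 = 0.843973 (approx.), and ln(39/46.21) = -0.169635.
y * ln(y/mu) = 39 * -0.169635 = -6.615765.
y - mu = -7.21.
D = 2 * (-6.615765 - -7.21) = 1.188470, which rounds to 1.1885.

1.1885


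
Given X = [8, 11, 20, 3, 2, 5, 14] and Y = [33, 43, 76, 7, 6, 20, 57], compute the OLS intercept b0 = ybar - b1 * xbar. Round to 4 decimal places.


First find the slope: b1 = 4.0079.
Means: xbar = 9.0000, ybar = 34.5714.
b0 = ybar - b1 * xbar = 34.5714 - 4.0079 * 9.0000 = -1.5000.

-1.5000


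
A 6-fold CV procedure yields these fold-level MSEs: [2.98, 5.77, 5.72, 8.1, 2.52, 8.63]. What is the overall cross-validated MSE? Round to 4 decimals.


Sum of fold MSEs = 33.7200.
Average = 33.7200 / 6 = 5.6200.

5.6200


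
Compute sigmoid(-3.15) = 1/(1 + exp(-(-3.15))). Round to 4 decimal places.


Compute exp(3.1500) = 23.3361.
Sigmoid = 1 / (1 + 23.3361) = 1 / 24.3361 = 0.0411.

0.0411


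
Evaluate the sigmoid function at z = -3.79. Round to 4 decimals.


exp(3.7900) = 44.2564.
1 + exp(-z) = 45.2564.
sigmoid = 1/45.2564 = 0.0221.

0.0221


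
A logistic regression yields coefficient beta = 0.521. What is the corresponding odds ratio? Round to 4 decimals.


Odds ratio = exp(beta) = exp(0.521).
= 1.6837.

1.6837


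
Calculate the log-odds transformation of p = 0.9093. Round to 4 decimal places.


The odds are p/(1-p) = 0.9093 / 0.0907 = 10.0254.
logit(p) = ln(10.0254) = 2.3051.

2.3051


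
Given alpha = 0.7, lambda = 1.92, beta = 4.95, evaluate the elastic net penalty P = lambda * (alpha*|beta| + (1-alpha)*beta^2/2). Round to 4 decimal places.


alpha * |beta| = 0.7 * 4.95 = 3.4650.
(1-alpha) * beta^2/2 = 0.3 * 24.5025/2 = 3.6754.
Total = 1.92 * (3.4650 + 3.6754) = 13.7095.

13.7095


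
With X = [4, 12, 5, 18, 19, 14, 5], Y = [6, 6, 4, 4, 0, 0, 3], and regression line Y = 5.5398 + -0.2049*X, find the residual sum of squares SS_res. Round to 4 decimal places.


Predicted values from Y = 5.5398 + -0.2049*X.
Residuals: [1.2798, 2.9190, -0.5153, 2.1484, -1.6467, -2.6712, -1.5153].
SSres = 27.1827.

27.1827


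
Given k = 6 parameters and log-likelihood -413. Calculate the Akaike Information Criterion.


AIC = 2*6 - 2*(-413).
= 12 + 826 = 838.

838


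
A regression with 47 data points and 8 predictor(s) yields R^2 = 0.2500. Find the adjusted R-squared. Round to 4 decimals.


Using the formula:
(1 - 0.2500) = 0.7500.
Multiply by 46/38: 0.7500 * 46 = 34.5000, then 34.5000 / 38 = 0.9079.
Adj R^2 = 1 - 0.9079 = 0.0921.

0.0921


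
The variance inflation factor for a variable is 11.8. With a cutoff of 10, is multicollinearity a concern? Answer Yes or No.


Compare VIF = 11.8 to the threshold of 10.
11.8 >= 10, so the answer is Yes.

Yes


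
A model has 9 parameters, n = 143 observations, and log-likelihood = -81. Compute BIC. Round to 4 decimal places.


Compute k*ln(n) = 9*ln(143) = 9*4.962845 = 44.665605.
Then -2*loglik = 162.
BIC = 44.665605 + 162 = 206.665605, which rounds to 206.6656.

206.6656


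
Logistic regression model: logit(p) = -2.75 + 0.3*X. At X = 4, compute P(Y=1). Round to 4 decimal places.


z = -2.75 + 0.3 * 4 = -1.5500.
Sigmoid: P = 1 / (1 + exp(1.5500)) = 0.1751.

0.1751


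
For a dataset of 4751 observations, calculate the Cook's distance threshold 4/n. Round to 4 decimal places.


The threshold is 4/n.
4/4751 = 0.0008.

0.0008


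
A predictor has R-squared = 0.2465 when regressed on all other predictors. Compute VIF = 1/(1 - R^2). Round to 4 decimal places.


Denominator: 1 - 0.2465 = 0.7535.
VIF = 1 / 0.7535 = 1.3271.

1.3271


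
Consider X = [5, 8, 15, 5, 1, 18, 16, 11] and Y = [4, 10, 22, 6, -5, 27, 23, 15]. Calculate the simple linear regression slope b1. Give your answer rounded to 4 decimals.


Calculate xbar = 9.8750, ybar = 12.7500.
S_xx = 260.8750, S_xy = 466.7500.
Using b1 = S_xy / S_xx = 466.7500 / 260.8750, we get b1 = 1.7892.

1.7892


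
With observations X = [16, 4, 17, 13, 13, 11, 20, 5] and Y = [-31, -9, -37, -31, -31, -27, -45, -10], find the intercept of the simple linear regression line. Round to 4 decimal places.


First find the slope: b1 = -2.1791.
Means: xbar = 12.3750, ybar = -27.6250.
b0 = ybar - b1 * xbar = -27.6250 - -2.1791 * 12.3750 = -0.6589.

-0.6589


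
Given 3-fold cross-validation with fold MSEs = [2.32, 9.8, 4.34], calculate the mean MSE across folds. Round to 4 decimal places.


Add all fold MSEs: 16.4600.
Divide by k = 3: 16.4600/3 = 5.4867.

5.4867


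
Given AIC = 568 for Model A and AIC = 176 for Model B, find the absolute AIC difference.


|AIC_A - AIC_B| = |568 - 176| = 392.
Model B is preferred (lower AIC).

392


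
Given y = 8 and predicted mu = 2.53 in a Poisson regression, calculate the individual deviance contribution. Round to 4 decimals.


y/mu = 8/2.53 = 3.162055 (approx.), and ln(8/2.53) = 1.151222.
y * ln(y/mu) = 8 * 1.151222 = 9.209776.
y - mu = 5.47.
D = 2 * (9.209776 - 5.47) = 7.479552, which rounds to 7.4796.

7.4796


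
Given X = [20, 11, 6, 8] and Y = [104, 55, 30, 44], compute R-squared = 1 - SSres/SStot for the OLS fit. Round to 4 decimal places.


The fitted line is Y = -0.1569 + 5.1917*X.
SSres = 11.7821, SStot = 3104.7500.
R^2 = 1 - SSres/SStot = 0.9962.

0.9962


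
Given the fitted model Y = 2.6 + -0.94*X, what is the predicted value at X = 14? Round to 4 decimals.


Predicted value:
Y = 2.6 + (-0.94)(14) = 2.6 + -13.1600 = -10.5600.

-10.5600


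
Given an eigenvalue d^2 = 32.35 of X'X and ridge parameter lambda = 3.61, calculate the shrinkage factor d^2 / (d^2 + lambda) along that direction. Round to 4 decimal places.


d^2 + lambda = 32.35 + 3.61 = 35.9600.
Shrinkage factor = 32.35/35.9600 = 0.8996.

0.8996


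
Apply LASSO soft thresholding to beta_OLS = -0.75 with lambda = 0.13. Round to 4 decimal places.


|beta_OLS| = 0.75.
lambda = 0.13.
Since |beta| > lambda, coefficient = sign(beta)*(|beta| - lambda) = -0.6200.
Result = -0.6200.

-0.6200


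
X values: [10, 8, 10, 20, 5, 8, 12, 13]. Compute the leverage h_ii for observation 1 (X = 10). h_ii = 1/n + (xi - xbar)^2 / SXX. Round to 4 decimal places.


Compute xbar = 10.7500 with n = 8 observations.
SXX = 141.5000.
Leverage = 1/8 + (10 - 10.7500)^2/141.5000 = 0.1290.

0.1290


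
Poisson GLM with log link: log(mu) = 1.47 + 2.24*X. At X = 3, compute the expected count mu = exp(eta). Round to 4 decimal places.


eta = 1.47 + 2.24 * 3 = 8.1900.
mu = exp(8.1900) = 3604.7222.

3604.7222
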